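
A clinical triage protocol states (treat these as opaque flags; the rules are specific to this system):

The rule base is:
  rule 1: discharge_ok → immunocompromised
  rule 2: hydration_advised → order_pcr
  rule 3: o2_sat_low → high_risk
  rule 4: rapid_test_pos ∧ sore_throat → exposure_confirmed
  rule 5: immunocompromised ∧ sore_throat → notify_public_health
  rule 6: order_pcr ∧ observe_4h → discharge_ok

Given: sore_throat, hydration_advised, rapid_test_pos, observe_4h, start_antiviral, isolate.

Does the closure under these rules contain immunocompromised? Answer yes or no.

Round 1 fires rule 2, rule 4, giving order_pcr, exposure_confirmed.
Round 2 fires rule 6, giving discharge_ok.
Round 3 fires rule 1, giving immunocompromised.
Round 4 fires rule 5, giving notify_public_health.
immunocompromised appears in round 3, so it is derivable.

yes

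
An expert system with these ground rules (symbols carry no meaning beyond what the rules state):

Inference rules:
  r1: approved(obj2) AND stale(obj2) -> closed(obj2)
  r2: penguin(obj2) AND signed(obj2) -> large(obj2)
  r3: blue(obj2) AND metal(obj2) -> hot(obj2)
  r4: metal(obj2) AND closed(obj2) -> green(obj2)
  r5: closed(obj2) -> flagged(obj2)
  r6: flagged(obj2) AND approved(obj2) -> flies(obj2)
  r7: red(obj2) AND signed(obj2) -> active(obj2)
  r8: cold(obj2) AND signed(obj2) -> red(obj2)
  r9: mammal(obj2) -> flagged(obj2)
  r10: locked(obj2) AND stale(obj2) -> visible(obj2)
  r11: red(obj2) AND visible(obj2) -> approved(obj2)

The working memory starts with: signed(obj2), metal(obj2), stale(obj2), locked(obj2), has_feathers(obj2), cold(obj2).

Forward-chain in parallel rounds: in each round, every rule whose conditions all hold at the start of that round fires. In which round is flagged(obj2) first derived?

Round 1 fires r8, r10, giving red(obj2), visible(obj2).
Round 2 fires r7, r11, giving active(obj2), approved(obj2).
Round 3 fires r1, giving closed(obj2).
Round 4 fires r4, r5, giving green(obj2), flagged(obj2).
flagged(obj2) first appears in round 4.

4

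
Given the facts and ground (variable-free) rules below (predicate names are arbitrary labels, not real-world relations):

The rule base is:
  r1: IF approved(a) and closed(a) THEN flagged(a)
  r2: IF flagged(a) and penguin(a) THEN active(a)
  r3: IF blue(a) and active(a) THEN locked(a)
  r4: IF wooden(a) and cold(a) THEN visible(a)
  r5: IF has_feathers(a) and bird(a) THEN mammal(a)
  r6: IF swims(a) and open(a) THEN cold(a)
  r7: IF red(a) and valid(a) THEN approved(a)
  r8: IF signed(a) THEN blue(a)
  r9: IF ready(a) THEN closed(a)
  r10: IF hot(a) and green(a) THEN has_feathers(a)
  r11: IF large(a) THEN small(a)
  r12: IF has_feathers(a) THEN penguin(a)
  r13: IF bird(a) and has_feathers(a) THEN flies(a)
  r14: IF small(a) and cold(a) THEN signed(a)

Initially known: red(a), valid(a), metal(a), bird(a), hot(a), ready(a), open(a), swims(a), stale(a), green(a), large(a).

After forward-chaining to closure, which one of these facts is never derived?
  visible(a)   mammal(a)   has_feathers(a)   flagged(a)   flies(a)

visible(a)

Round 1 fires r6, r7, r9, r10, r11, giving cold(a), approved(a), closed(a), has_feathers(a), small(a).
Round 2 fires r1, r5, r12, r13, r14, giving flagged(a), mammal(a), penguin(a), flies(a), signed(a).
Round 3 fires r2, r8, giving active(a), blue(a).
Round 4 fires r3, giving locked(a).
Derived: has_feathers(a) (round 1), mammal(a) (round 2), flies(a) (round 2), flagged(a) (round 2). visible(a) never appears in any round.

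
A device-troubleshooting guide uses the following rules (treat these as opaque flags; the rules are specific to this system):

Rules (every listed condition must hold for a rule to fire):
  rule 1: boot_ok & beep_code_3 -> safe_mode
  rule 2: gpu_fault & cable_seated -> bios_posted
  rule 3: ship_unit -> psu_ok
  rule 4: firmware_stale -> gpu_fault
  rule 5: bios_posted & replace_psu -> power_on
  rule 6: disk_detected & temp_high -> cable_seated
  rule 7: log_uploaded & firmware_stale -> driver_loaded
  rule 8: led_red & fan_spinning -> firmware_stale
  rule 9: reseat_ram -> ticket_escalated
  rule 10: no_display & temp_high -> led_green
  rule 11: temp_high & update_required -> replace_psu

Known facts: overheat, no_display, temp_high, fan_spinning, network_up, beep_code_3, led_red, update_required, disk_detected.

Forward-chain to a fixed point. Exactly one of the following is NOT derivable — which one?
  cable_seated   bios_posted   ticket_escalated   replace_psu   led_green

ticket_escalated

[1] rule 6 [disk_detected & temp_high -> cable_seated]; rule 8 [led_red & fan_spinning -> firmware_stale]; rule 10 [no_display & temp_high -> led_green]; rule 11 [temp_high & update_required -> replace_psu]. ⇒ new: cable_seated, firmware_stale, led_green, replace_psu.
[2] rule 4 [firmware_stale -> gpu_fault]. ⇒ new: gpu_fault.
[3] rule 2 [gpu_fault & cable_seated -> bios_posted]. ⇒ new: bios_posted.
[4] rule 5 [bios_posted & replace_psu -> power_on]. ⇒ new: power_on.
Derived: led_green (round 1), cable_seated (round 1), bios_posted (round 3), replace_psu (round 1). ticket_escalated never appears in any round.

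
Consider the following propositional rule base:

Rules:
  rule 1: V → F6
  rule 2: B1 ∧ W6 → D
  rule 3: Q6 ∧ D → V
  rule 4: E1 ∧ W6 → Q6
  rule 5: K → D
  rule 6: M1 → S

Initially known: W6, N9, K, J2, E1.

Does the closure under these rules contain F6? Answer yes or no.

yes

Round 1 fires rule 4, rule 5, giving Q6, D.
Round 2 fires rule 3, giving V.
Round 3 fires rule 1, giving F6.
F6 appears in round 3, so it is derivable.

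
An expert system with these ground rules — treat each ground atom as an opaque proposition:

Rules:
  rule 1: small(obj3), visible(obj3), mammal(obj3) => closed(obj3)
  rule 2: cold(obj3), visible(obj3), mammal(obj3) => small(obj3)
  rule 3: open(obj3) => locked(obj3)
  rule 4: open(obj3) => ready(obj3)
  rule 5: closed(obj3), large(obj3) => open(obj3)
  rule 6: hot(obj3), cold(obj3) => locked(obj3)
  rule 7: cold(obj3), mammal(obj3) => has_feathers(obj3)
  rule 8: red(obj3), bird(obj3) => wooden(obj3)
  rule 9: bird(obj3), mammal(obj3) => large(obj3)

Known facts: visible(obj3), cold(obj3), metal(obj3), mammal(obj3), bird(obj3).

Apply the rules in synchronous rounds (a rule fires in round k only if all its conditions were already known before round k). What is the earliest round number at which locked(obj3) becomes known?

4

Round 1 — rule 2, rule 7, rule 9, derive small(obj3), has_feathers(obj3), large(obj3).
Round 2 — rule 1, derive closed(obj3).
Round 3 — rule 5, derive open(obj3).
Round 4 — rule 3, rule 4, derive locked(obj3), ready(obj3).
locked(obj3) first appears in round 4.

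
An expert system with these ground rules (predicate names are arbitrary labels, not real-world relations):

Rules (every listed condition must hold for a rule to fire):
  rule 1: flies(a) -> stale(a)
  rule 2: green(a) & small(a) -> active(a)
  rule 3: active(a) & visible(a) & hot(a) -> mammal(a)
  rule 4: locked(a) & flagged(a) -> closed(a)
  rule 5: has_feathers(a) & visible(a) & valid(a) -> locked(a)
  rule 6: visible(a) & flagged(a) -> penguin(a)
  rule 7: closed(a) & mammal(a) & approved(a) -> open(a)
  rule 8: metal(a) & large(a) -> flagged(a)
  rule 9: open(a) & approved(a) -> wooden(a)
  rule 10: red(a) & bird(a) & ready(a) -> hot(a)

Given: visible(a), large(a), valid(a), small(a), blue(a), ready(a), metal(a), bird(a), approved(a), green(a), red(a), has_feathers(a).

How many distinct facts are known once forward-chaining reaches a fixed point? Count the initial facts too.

Round 1 fires rule 2, rule 5, rule 8, rule 10, giving active(a), locked(a), flagged(a), hot(a).
Round 2 fires rule 3, rule 4, rule 6, giving mammal(a), closed(a), penguin(a).
Round 3 fires rule 7, giving open(a).
Round 4 fires rule 9, giving wooden(a).
Closure: {active(a), approved(a), bird(a), blue(a), closed(a), flagged(a), green(a), has_feathers(a), hot(a), large(a), locked(a), mammal(a), metal(a), open(a), penguin(a), ready(a), red(a), small(a), valid(a), visible(a), wooden(a)} — 21 facts.

21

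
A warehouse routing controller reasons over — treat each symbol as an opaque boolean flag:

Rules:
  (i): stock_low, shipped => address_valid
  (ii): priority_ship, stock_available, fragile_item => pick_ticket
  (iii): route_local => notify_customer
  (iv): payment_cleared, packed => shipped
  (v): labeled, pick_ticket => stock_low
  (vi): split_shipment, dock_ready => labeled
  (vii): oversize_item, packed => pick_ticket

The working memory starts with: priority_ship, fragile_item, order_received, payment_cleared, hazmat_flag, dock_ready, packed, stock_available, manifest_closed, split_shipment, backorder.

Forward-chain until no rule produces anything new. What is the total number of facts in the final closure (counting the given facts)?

Round 1 — (ii), (iv), (vi), derive pick_ticket, shipped, labeled.
Round 2 — (v), derive stock_low.
Round 3 — (i), derive address_valid.
Closure: {address_valid, backorder, dock_ready, fragile_item, hazmat_flag, labeled, manifest_closed, order_received, packed, payment_cleared, pick_ticket, priority_ship, shipped, split_shipment, stock_available, stock_low} — 16 facts.

16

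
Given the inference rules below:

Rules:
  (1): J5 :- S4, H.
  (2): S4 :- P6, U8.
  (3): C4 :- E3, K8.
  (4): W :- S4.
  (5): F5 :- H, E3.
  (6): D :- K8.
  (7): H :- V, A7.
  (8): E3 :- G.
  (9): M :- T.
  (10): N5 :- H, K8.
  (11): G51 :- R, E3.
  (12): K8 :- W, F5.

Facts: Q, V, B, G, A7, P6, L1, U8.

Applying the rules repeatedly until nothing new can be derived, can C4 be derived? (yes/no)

yes

Round 1 — (2), (7), (8), derive S4, H, E3.
Round 2 — (1), (4), (5), derive J5, W, F5.
Round 3 — (12), derive K8.
Round 4 — (3), (6), (10), derive C4, D, N5.
C4 appears in round 4, so it is derivable.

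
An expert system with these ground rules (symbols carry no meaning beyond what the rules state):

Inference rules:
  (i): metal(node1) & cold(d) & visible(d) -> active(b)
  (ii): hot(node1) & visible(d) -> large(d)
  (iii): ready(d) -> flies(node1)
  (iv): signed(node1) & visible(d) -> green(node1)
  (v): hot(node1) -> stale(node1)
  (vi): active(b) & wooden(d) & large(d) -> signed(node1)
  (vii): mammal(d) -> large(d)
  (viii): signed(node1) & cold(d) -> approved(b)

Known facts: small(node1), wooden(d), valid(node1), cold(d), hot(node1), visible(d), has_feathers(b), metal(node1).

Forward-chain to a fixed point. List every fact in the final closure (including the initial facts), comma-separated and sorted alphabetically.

Round 1: (i) [metal(node1) & cold(d) & visible(d) -> active(b)]; (ii) [hot(node1) & visible(d) -> large(d)]; (v) [hot(node1) -> stale(node1)]. Adds active(b), large(d), stale(node1).
Round 2: (vi) [active(b) & wooden(d) & large(d) -> signed(node1)]. Adds signed(node1).
Round 3: (iv) [signed(node1) & visible(d) -> green(node1)]; (viii) [signed(node1) & cold(d) -> approved(b)]. Adds green(node1), approved(b).

active(b), approved(b), cold(d), green(node1), has_feathers(b), hot(node1), large(d), metal(node1), signed(node1), small(node1), stale(node1), valid(node1), visible(d), wooden(d)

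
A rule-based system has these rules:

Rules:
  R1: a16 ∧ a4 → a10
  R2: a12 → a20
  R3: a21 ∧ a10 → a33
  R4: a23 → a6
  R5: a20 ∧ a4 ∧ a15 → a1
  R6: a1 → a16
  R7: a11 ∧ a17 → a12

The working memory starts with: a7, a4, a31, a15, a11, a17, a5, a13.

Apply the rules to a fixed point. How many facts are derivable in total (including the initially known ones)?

[1] R7 [a11 ∧ a17 → a12]. ⇒ new: a12.
[2] R2 [a12 → a20]. ⇒ new: a20.
[3] R5 [a20 ∧ a4 ∧ a15 → a1]. ⇒ new: a1.
[4] R6 [a1 → a16]. ⇒ new: a16.
[5] R1 [a16 ∧ a4 → a10]. ⇒ new: a10.
Closure: {a1, a10, a11, a12, a13, a15, a16, a17, a20, a31, a4, a5, a7} — 13 facts.

13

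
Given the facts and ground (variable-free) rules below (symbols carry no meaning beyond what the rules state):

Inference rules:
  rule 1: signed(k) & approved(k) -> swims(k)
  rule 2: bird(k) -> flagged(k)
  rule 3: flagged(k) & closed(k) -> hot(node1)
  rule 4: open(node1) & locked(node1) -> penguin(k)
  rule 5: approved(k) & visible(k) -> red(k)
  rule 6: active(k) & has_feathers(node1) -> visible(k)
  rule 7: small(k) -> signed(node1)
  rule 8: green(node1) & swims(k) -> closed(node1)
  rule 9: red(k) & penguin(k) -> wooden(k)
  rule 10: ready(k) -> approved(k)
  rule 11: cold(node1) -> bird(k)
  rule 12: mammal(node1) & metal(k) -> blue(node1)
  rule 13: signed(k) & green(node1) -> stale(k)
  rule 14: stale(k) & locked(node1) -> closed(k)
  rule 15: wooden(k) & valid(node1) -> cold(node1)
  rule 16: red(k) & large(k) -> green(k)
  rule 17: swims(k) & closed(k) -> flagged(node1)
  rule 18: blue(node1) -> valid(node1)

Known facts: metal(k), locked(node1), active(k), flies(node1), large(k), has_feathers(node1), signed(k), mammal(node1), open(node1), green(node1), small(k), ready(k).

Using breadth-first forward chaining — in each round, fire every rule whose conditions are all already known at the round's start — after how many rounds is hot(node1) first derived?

Round 1: rule 4 [open(node1) & locked(node1) -> penguin(k)]; rule 6 [active(k) & has_feathers(node1) -> visible(k)]; rule 7 [small(k) -> signed(node1)]; rule 10 [ready(k) -> approved(k)]; rule 12 [mammal(node1) & metal(k) -> blue(node1)]; rule 13 [signed(k) & green(node1) -> stale(k)]. Adds penguin(k), visible(k), signed(node1), approved(k), blue(node1), stale(k).
Round 2: rule 1 [signed(k) & approved(k) -> swims(k)]; rule 5 [approved(k) & visible(k) -> red(k)]; rule 14 [stale(k) & locked(node1) -> closed(k)]; rule 18 [blue(node1) -> valid(node1)]. Adds swims(k), red(k), closed(k), valid(node1).
Round 3: rule 8 [green(node1) & swims(k) -> closed(node1)]; rule 9 [red(k) & penguin(k) -> wooden(k)]; rule 16 [red(k) & large(k) -> green(k)]; rule 17 [swims(k) & closed(k) -> flagged(node1)]. Adds closed(node1), wooden(k), green(k), flagged(node1).
Round 4: rule 15 [wooden(k) & valid(node1) -> cold(node1)]. Adds cold(node1).
Round 5: rule 11 [cold(node1) -> bird(k)]. Adds bird(k).
Round 6: rule 2 [bird(k) -> flagged(k)]. Adds flagged(k).
Round 7: rule 3 [flagged(k) & closed(k) -> hot(node1)]. Adds hot(node1).
hot(node1) first appears in round 7.

7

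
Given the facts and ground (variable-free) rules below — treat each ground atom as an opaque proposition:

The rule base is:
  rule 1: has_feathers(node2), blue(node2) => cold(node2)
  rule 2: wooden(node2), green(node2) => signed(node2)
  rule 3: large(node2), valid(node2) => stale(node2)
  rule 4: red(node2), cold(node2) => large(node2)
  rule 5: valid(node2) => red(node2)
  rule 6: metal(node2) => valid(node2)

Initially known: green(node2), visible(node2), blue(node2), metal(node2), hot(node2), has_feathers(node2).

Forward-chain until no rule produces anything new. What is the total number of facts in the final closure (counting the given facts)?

Round 1: rule 1 [has_feathers(node2), blue(node2) => cold(node2)]; rule 6 [metal(node2) => valid(node2)]. New: cold(node2), valid(node2).
Round 2: rule 5 [valid(node2) => red(node2)]. New: red(node2).
Round 3: rule 4 [red(node2), cold(node2) => large(node2)]. New: large(node2).
Round 4: rule 3 [large(node2), valid(node2) => stale(node2)]. New: stale(node2).
Closure: {blue(node2), cold(node2), green(node2), has_feathers(node2), hot(node2), large(node2), metal(node2), red(node2), stale(node2), valid(node2), visible(node2)} — 11 facts.

11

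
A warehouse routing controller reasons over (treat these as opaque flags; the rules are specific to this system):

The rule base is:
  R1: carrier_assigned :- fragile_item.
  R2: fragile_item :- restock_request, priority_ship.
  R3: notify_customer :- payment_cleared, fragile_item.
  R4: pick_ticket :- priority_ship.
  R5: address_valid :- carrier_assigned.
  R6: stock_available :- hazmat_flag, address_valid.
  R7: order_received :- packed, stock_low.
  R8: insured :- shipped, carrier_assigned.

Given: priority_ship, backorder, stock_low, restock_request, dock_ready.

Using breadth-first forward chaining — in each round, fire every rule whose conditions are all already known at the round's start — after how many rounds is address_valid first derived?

3

Round 1 — R2, R4, derive fragile_item, pick_ticket.
Round 2 — R1, derive carrier_assigned.
Round 3 — R5, derive address_valid.
address_valid first appears in round 3.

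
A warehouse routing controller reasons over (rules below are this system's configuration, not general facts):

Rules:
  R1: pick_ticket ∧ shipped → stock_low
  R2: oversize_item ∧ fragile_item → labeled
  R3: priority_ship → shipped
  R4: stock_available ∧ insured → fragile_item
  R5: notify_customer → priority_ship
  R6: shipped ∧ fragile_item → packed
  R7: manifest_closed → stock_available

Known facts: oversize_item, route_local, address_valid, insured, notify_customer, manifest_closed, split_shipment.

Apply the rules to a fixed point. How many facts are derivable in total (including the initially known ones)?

13

Round 1 — R5, R7, derive priority_ship, stock_available.
Round 2 — R3, R4, derive shipped, fragile_item.
Round 3 — R2, R6, derive labeled, packed.
Closure: {address_valid, fragile_item, insured, labeled, manifest_closed, notify_customer, oversize_item, packed, priority_ship, route_local, shipped, split_shipment, stock_available} — 13 facts.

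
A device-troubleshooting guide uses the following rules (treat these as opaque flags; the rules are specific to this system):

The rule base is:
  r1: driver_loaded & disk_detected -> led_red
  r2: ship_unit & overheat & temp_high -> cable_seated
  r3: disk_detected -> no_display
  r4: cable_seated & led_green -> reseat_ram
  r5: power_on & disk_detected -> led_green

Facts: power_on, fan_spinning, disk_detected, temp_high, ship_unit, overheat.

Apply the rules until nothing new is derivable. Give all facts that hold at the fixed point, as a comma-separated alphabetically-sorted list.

cable_seated, disk_detected, fan_spinning, led_green, no_display, overheat, power_on, reseat_ram, ship_unit, temp_high

[1] r2 [ship_unit & overheat & temp_high -> cable_seated]; r3 [disk_detected -> no_display]; r5 [power_on & disk_detected -> led_green]. ⇒ new: cable_seated, no_display, led_green.
[2] r4 [cable_seated & led_green -> reseat_ram]. ⇒ new: reseat_ram.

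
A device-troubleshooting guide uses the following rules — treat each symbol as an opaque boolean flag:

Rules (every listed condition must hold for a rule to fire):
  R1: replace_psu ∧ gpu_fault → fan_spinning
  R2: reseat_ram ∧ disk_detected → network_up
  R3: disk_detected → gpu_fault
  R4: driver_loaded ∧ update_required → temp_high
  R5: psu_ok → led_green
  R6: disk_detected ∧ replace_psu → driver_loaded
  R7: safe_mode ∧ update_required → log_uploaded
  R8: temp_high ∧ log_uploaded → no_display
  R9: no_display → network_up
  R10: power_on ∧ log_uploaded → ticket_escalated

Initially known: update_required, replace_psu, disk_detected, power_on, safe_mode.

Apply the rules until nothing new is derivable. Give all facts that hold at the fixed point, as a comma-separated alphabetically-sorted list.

Round 1: R3 [disk_detected → gpu_fault]; R6 [disk_detected ∧ replace_psu → driver_loaded]; R7 [safe_mode ∧ update_required → log_uploaded]. New: gpu_fault, driver_loaded, log_uploaded.
Round 2: R1 [replace_psu ∧ gpu_fault → fan_spinning]; R4 [driver_loaded ∧ update_required → temp_high]; R10 [power_on ∧ log_uploaded → ticket_escalated]. New: fan_spinning, temp_high, ticket_escalated.
Round 3: R8 [temp_high ∧ log_uploaded → no_display]. New: no_display.
Round 4: R9 [no_display → network_up]. New: network_up.

disk_detected, driver_loaded, fan_spinning, gpu_fault, log_uploaded, network_up, no_display, power_on, replace_psu, safe_mode, temp_high, ticket_escalated, update_required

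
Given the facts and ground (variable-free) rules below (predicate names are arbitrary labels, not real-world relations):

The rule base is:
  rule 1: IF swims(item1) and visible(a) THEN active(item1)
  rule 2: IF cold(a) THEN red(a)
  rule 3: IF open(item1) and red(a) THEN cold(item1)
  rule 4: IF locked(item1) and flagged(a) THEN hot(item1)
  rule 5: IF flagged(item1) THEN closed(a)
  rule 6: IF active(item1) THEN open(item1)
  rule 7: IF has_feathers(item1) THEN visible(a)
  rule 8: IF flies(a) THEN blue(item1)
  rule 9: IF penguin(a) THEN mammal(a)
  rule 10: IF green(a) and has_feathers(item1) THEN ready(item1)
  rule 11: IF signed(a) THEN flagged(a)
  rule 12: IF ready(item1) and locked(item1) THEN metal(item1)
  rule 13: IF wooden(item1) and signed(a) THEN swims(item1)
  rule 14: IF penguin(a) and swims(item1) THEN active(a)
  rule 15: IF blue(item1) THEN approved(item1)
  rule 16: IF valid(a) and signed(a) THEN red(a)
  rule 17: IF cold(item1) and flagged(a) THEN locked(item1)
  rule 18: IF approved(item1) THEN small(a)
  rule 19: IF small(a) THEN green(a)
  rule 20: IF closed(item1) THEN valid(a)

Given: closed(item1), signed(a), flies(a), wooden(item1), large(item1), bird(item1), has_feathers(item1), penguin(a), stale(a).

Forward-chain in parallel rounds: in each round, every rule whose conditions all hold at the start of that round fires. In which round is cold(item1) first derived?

4

[1] rule 7 [IF has_feathers(item1) THEN visible(a)]; rule 8 [IF flies(a) THEN blue(item1)]; rule 9 [IF penguin(a) THEN mammal(a)]; rule 11 [IF signed(a) THEN flagged(a)]; rule 13 [IF wooden(item1) and signed(a) THEN swims(item1)]; rule 20 [IF closed(item1) THEN valid(a)]. ⇒ new: visible(a), blue(item1), mammal(a), flagged(a), swims(item1), valid(a).
[2] rule 1 [IF swims(item1) and visible(a) THEN active(item1)]; rule 14 [IF penguin(a) and swims(item1) THEN active(a)]; rule 15 [IF blue(item1) THEN approved(item1)]; rule 16 [IF valid(a) and signed(a) THEN red(a)]. ⇒ new: active(item1), active(a), approved(item1), red(a).
[3] rule 6 [IF active(item1) THEN open(item1)]; rule 18 [IF approved(item1) THEN small(a)]. ⇒ new: open(item1), small(a).
[4] rule 3 [IF open(item1) and red(a) THEN cold(item1)]; rule 19 [IF small(a) THEN green(a)]. ⇒ new: cold(item1), green(a).
cold(item1) first appears in round 4.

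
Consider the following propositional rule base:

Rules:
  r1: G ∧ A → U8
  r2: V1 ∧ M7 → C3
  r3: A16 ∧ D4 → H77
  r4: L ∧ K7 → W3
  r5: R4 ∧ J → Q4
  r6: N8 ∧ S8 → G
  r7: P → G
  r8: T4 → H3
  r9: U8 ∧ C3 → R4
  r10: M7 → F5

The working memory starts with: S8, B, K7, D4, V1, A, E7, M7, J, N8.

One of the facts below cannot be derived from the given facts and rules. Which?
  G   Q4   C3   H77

H77

Round 1: r2 [V1 ∧ M7 → C3]; r6 [N8 ∧ S8 → G]; r10 [M7 → F5]. New: C3, G, F5.
Round 2: r1 [G ∧ A → U8]. New: U8.
Round 3: r9 [U8 ∧ C3 → R4]. New: R4.
Round 4: r5 [R4 ∧ J → Q4]. New: Q4.
Derived: Q4 (round 4), C3 (round 1), G (round 1). H77 never appears in any round.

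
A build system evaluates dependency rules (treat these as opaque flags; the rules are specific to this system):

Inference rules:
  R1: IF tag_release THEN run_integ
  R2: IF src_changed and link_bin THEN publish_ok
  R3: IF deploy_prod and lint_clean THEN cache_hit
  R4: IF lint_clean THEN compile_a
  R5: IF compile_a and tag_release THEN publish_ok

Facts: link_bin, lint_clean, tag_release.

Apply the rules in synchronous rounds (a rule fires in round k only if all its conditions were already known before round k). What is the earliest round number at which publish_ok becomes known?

Round 1 — R1, R4, derive run_integ, compile_a.
Round 2 — R5, derive publish_ok.
publish_ok first appears in round 2.

2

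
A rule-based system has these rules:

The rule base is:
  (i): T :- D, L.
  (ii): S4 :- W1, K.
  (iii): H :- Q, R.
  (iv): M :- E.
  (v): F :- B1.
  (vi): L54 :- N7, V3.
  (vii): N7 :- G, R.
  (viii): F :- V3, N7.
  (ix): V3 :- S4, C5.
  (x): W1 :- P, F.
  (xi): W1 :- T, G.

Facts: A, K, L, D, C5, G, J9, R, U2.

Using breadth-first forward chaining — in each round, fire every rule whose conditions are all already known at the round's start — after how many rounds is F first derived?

5

Round 1: (i) [T :- D, L.]; (vii) [N7 :- G, R.]. Adds T, N7.
Round 2: (xi) [W1 :- T, G.]. Adds W1.
Round 3: (ii) [S4 :- W1, K.]. Adds S4.
Round 4: (ix) [V3 :- S4, C5.]. Adds V3.
Round 5: (vi) [L54 :- N7, V3.]; (viii) [F :- V3, N7.]. Adds L54, F.
F first appears in round 5.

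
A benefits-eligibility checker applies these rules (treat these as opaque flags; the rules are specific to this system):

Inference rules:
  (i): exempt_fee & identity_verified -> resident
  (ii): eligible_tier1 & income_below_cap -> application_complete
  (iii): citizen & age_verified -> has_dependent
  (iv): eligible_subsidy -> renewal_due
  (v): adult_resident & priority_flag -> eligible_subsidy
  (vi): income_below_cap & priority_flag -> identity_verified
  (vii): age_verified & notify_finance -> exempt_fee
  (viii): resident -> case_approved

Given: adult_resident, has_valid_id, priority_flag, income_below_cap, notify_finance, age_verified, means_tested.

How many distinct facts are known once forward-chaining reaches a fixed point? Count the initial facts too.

[1] (v) [adult_resident & priority_flag -> eligible_subsidy]; (vi) [income_below_cap & priority_flag -> identity_verified]; (vii) [age_verified & notify_finance -> exempt_fee]. ⇒ new: eligible_subsidy, identity_verified, exempt_fee.
[2] (i) [exempt_fee & identity_verified -> resident]; (iv) [eligible_subsidy -> renewal_due]. ⇒ new: resident, renewal_due.
[3] (viii) [resident -> case_approved]. ⇒ new: case_approved.
Closure: {adult_resident, age_verified, case_approved, eligible_subsidy, exempt_fee, has_valid_id, identity_verified, income_below_cap, means_tested, notify_finance, priority_flag, renewal_due, resident} — 13 facts.

13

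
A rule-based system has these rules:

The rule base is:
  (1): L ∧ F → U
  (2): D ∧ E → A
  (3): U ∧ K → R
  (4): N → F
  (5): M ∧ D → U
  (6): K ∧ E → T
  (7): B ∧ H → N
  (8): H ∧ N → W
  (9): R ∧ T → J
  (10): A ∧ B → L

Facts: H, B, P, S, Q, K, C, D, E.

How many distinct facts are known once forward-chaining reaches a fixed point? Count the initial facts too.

18

Round 1 — (2), (6), (7), derive A, T, N.
Round 2 — (4), (8), (10), derive F, W, L.
Round 3 — (1), derive U.
Round 4 — (3), derive R.
Round 5 — (9), derive J.
Closure: {A, B, C, D, E, F, H, J, K, L, N, P, Q, R, S, T, U, W} — 18 facts.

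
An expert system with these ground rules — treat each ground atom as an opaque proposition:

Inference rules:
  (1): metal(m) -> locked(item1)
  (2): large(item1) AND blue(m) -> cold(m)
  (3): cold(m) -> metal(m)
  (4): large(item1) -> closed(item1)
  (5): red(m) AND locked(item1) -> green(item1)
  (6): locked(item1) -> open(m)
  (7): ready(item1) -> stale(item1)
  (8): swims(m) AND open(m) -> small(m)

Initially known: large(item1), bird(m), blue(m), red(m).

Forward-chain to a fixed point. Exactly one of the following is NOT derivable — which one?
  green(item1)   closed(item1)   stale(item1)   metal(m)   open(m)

stale(item1)

[1] (2) [large(item1) AND blue(m) -> cold(m)]; (4) [large(item1) -> closed(item1)]. ⇒ new: cold(m), closed(item1).
[2] (3) [cold(m) -> metal(m)]. ⇒ new: metal(m).
[3] (1) [metal(m) -> locked(item1)]. ⇒ new: locked(item1).
[4] (5) [red(m) AND locked(item1) -> green(item1)]; (6) [locked(item1) -> open(m)]. ⇒ new: green(item1), open(m).
Derived: metal(m) (round 2), closed(item1) (round 1), green(item1) (round 4), open(m) (round 4). stale(item1) never appears in any round.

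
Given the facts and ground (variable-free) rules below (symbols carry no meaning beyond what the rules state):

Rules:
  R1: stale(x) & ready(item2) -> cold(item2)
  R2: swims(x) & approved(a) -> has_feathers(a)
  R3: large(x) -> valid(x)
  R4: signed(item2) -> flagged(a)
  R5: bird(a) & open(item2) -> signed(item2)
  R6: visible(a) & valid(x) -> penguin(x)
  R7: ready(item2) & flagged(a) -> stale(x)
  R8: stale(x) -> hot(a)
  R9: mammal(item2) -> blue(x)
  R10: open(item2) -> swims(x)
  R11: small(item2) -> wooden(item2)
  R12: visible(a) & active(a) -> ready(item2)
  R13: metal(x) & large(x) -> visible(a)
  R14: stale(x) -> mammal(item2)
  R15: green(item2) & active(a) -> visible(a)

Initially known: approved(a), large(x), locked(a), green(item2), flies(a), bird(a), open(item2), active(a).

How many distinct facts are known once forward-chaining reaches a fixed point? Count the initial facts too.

21

Round 1 fires R3, R5, R10, R15, giving valid(x), signed(item2), swims(x), visible(a).
Round 2 fires R2, R4, R6, R12, giving has_feathers(a), flagged(a), penguin(x), ready(item2).
Round 3 fires R7, giving stale(x).
Round 4 fires R1, R8, R14, giving cold(item2), hot(a), mammal(item2).
Round 5 fires R9, giving blue(x).
Closure: {active(a), approved(a), bird(a), blue(x), cold(item2), flagged(a), flies(a), green(item2), has_feathers(a), hot(a), large(x), locked(a), mammal(item2), open(item2), penguin(x), ready(item2), signed(item2), stale(x), swims(x), valid(x), visible(a)} — 21 facts.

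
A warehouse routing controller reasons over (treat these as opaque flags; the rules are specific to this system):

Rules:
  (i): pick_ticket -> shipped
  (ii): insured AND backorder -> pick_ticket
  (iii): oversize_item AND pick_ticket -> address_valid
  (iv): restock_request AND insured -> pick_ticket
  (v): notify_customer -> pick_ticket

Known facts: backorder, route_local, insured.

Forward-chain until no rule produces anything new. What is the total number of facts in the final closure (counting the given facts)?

5

Round 1 — (ii), derive pick_ticket.
Round 2 — (i), derive shipped.
Closure: {backorder, insured, pick_ticket, route_local, shipped} — 5 facts.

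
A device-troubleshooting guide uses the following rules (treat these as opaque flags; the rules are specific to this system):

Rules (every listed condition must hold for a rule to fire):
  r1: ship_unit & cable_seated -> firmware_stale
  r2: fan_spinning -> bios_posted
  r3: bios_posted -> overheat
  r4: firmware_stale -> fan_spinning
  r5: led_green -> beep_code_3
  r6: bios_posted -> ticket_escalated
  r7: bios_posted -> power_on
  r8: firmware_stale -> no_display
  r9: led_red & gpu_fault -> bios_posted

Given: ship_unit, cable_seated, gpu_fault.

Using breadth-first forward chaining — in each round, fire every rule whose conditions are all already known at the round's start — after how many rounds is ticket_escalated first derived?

Round 1: r1 [ship_unit & cable_seated -> firmware_stale]. New: firmware_stale.
Round 2: r4 [firmware_stale -> fan_spinning]; r8 [firmware_stale -> no_display]. New: fan_spinning, no_display.
Round 3: r2 [fan_spinning -> bios_posted]. New: bios_posted.
Round 4: r3 [bios_posted -> overheat]; r6 [bios_posted -> ticket_escalated]; r7 [bios_posted -> power_on]. New: overheat, ticket_escalated, power_on.
ticket_escalated first appears in round 4.

4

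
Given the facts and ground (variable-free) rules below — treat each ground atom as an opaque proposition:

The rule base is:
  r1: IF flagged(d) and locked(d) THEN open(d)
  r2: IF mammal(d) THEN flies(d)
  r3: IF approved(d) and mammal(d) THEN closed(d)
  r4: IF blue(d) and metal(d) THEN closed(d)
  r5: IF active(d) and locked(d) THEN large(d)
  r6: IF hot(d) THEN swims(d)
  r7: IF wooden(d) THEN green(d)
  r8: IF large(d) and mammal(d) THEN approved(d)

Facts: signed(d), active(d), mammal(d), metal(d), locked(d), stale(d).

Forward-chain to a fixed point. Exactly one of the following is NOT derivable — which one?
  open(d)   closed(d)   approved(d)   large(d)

Round 1: r2 [IF mammal(d) THEN flies(d)]; r5 [IF active(d) and locked(d) THEN large(d)]. New: flies(d), large(d).
Round 2: r8 [IF large(d) and mammal(d) THEN approved(d)]. New: approved(d).
Round 3: r3 [IF approved(d) and mammal(d) THEN closed(d)]. New: closed(d).
Derived: approved(d) (round 2), large(d) (round 1), closed(d) (round 3). open(d) never appears in any round.

open(d)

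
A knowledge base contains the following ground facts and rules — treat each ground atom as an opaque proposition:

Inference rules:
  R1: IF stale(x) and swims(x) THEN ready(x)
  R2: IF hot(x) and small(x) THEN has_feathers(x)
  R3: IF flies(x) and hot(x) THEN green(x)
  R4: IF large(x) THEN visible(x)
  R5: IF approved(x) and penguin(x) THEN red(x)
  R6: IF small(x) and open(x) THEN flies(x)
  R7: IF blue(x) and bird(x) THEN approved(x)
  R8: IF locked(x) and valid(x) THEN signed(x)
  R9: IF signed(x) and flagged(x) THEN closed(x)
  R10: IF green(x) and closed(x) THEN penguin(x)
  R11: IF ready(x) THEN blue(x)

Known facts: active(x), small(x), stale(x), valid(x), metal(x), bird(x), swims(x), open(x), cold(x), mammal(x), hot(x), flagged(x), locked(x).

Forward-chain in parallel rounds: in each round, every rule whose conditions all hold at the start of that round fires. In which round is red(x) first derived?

4

Round 1 — R1, R2, R6, R8, derive ready(x), has_feathers(x), flies(x), signed(x).
Round 2 — R3, R9, R11, derive green(x), closed(x), blue(x).
Round 3 — R7, R10, derive approved(x), penguin(x).
Round 4 — R5, derive red(x).
red(x) first appears in round 4.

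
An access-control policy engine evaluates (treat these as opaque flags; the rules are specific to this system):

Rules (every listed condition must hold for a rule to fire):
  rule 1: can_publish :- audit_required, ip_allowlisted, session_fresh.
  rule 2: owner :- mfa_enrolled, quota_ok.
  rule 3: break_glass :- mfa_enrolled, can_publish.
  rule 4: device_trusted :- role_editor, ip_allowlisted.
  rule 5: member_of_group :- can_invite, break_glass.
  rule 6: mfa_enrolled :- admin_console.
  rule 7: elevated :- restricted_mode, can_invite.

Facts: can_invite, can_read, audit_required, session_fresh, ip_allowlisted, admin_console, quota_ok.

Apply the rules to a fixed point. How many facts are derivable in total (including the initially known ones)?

[1] rule 1 [can_publish :- audit_required, ip_allowlisted, session_fresh.]; rule 6 [mfa_enrolled :- admin_console.]. ⇒ new: can_publish, mfa_enrolled.
[2] rule 2 [owner :- mfa_enrolled, quota_ok.]; rule 3 [break_glass :- mfa_enrolled, can_publish.]. ⇒ new: owner, break_glass.
[3] rule 5 [member_of_group :- can_invite, break_glass.]. ⇒ new: member_of_group.
Closure: {admin_console, audit_required, break_glass, can_invite, can_publish, can_read, ip_allowlisted, member_of_group, mfa_enrolled, owner, quota_ok, session_fresh} — 12 facts.

12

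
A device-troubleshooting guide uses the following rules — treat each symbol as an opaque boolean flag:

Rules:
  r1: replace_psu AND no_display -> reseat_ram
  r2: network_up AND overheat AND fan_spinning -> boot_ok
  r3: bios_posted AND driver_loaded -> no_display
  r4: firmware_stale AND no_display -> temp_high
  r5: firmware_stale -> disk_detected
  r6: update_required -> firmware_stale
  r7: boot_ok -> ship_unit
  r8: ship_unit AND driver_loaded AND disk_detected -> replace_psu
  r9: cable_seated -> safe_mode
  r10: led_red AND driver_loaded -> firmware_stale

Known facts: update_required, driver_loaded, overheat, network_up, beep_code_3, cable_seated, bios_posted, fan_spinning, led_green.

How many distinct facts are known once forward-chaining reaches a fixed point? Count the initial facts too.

Round 1: r2 [network_up AND overheat AND fan_spinning -> boot_ok]; r3 [bios_posted AND driver_loaded -> no_display]; r6 [update_required -> firmware_stale]; r9 [cable_seated -> safe_mode]. Adds boot_ok, no_display, firmware_stale, safe_mode.
Round 2: r4 [firmware_stale AND no_display -> temp_high]; r5 [firmware_stale -> disk_detected]; r7 [boot_ok -> ship_unit]. Adds temp_high, disk_detected, ship_unit.
Round 3: r8 [ship_unit AND driver_loaded AND disk_detected -> replace_psu]. Adds replace_psu.
Round 4: r1 [replace_psu AND no_display -> reseat_ram]. Adds reseat_ram.
Closure: {beep_code_3, bios_posted, boot_ok, cable_seated, disk_detected, driver_loaded, fan_spinning, firmware_stale, led_green, network_up, no_display, overheat, replace_psu, reseat_ram, safe_mode, ship_unit, temp_high, update_required} — 18 facts.

18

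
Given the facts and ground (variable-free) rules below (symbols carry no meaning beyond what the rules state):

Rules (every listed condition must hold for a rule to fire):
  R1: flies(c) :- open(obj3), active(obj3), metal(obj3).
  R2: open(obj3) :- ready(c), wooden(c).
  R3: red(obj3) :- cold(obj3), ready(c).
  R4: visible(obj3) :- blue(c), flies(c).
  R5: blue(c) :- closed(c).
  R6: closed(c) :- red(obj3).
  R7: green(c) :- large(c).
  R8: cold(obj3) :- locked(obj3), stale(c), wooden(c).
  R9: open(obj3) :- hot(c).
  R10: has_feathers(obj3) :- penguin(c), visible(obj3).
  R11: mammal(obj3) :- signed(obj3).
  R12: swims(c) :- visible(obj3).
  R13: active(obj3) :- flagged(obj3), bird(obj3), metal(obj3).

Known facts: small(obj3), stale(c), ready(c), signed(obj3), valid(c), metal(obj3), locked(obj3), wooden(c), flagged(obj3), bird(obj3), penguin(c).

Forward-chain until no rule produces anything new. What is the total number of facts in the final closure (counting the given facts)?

22

Round 1: R2 [open(obj3) :- ready(c), wooden(c).]; R8 [cold(obj3) :- locked(obj3), stale(c), wooden(c).]; R11 [mammal(obj3) :- signed(obj3).]; R13 [active(obj3) :- flagged(obj3), bird(obj3), metal(obj3).]. New: open(obj3), cold(obj3), mammal(obj3), active(obj3).
Round 2: R1 [flies(c) :- open(obj3), active(obj3), metal(obj3).]; R3 [red(obj3) :- cold(obj3), ready(c).]. New: flies(c), red(obj3).
Round 3: R6 [closed(c) :- red(obj3).]. New: closed(c).
Round 4: R5 [blue(c) :- closed(c).]. New: blue(c).
Round 5: R4 [visible(obj3) :- blue(c), flies(c).]. New: visible(obj3).
Round 6: R10 [has_feathers(obj3) :- penguin(c), visible(obj3).]; R12 [swims(c) :- visible(obj3).]. New: has_feathers(obj3), swims(c).
Closure: {active(obj3), bird(obj3), blue(c), closed(c), cold(obj3), flagged(obj3), flies(c), has_feathers(obj3), locked(obj3), mammal(obj3), metal(obj3), open(obj3), penguin(c), ready(c), red(obj3), signed(obj3), small(obj3), stale(c), swims(c), valid(c), visible(obj3), wooden(c)} — 22 facts.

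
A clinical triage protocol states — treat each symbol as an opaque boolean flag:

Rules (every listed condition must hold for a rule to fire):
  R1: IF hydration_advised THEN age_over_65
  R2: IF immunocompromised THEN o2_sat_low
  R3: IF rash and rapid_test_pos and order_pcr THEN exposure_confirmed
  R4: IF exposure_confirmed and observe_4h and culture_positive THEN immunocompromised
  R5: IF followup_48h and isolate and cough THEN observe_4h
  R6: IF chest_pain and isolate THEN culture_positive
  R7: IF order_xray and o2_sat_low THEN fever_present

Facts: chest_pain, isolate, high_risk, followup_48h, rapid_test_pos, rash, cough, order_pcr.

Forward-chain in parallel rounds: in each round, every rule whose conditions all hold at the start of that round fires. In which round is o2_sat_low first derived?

3

Round 1 — R3, R5, R6, derive exposure_confirmed, observe_4h, culture_positive.
Round 2 — R4, derive immunocompromised.
Round 3 — R2, derive o2_sat_low.
o2_sat_low first appears in round 3.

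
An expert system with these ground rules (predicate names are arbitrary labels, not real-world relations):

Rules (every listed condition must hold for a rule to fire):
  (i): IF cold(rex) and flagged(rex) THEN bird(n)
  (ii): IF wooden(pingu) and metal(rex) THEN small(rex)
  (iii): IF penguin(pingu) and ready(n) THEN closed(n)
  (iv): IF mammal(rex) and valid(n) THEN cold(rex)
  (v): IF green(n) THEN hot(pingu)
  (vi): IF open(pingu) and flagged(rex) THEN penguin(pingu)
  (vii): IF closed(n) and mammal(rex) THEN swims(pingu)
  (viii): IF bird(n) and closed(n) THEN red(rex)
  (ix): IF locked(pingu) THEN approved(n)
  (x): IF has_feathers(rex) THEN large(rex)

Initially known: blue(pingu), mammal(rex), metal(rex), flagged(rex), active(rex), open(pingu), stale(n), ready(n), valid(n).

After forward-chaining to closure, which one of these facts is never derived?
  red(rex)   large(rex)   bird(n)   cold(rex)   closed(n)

Round 1: (iv) [IF mammal(rex) and valid(n) THEN cold(rex)]; (vi) [IF open(pingu) and flagged(rex) THEN penguin(pingu)]. Adds cold(rex), penguin(pingu).
Round 2: (i) [IF cold(rex) and flagged(rex) THEN bird(n)]; (iii) [IF penguin(pingu) and ready(n) THEN closed(n)]. Adds bird(n), closed(n).
Round 3: (vii) [IF closed(n) and mammal(rex) THEN swims(pingu)]; (viii) [IF bird(n) and closed(n) THEN red(rex)]. Adds swims(pingu), red(rex).
Derived: red(rex) (round 3), bird(n) (round 2), closed(n) (round 2), cold(rex) (round 1). large(rex) never appears in any round.

large(rex)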